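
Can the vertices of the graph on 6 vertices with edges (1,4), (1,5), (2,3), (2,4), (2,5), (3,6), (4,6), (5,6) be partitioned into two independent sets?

Step 1: Attempt 2-coloring using BFS:
  Start at vertex 1, assign color 0
  Color vertex 4 with color 1 (neighbor of 1)
  Color vertex 5 with color 1 (neighbor of 1)
  Color vertex 2 with color 0 (neighbor of 4)
  Color vertex 6 with color 0 (neighbor of 4)
  Color vertex 3 with color 1 (neighbor of 2)

Step 2: 2-coloring succeeded. No conflicts found.
  Set A (color 0): {1, 2, 6}
  Set B (color 1): {3, 4, 5}

The graph is bipartite with partition {1, 2, 6}, {3, 4, 5}.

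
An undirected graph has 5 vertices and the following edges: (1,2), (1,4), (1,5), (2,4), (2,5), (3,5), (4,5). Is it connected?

Step 1: Build adjacency list from edges:
  1: 2, 4, 5
  2: 1, 4, 5
  3: 5
  4: 1, 2, 5
  5: 1, 2, 3, 4

Step 2: Run BFS/DFS from vertex 1:
  Visited: {1, 2, 4, 5, 3}
  Reached 5 of 5 vertices

Step 3: All 5 vertices reached from vertex 1, so the graph is connected.
Answer: Yes, the graph is connected.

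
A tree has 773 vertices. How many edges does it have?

A tree on n vertices always has exactly n - 1 edges.
For n = 773: edges = 773 - 1 = 772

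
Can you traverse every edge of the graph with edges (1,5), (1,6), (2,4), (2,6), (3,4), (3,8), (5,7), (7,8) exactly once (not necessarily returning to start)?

Step 1: Find the degree of each vertex:
  deg(1) = 2
  deg(2) = 2
  deg(3) = 2
  deg(4) = 2
  deg(5) = 2
  deg(6) = 2
  deg(7) = 2
  deg(8) = 2

Step 2: Count vertices with odd degree:
  All vertices have even degree (0 odd-degree vertices)

Step 3: Apply Euler's theorem:
  - Eulerian circuit exists iff graph is connected and all vertices have even degree
  - Eulerian path exists iff graph is connected and has 0 or 2 odd-degree vertices

Graph is connected with 0 odd-degree vertices.
Both Eulerian circuit and Eulerian path exist.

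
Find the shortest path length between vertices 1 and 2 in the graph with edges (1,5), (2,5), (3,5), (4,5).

Step 1: Build adjacency list:
  1: 5
  2: 5
  3: 5
  4: 5
  5: 1, 2, 3, 4

Step 2: BFS from vertex 1 to find shortest path to 2:
  vertex 5 reached at distance 1
  vertex 2 reached at distance 2

Step 3: Shortest path: 1 -> 5 -> 2
Path length: 2 edges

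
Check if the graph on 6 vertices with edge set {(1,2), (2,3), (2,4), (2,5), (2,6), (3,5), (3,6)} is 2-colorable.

Step 1: Attempt 2-coloring using BFS:
  Start at vertex 1, assign color 0
  Color vertex 2 with color 1 (neighbor of 1)
  Color vertex 3 with color 0 (neighbor of 2)
  Color vertex 4 with color 0 (neighbor of 2)
  Color vertex 5 with color 0 (neighbor of 2)
  Color vertex 6 with color 0 (neighbor of 2)

Step 2: Conflict found! Vertices 3 and 5 are adjacent but have the same color.
This means the graph contains an odd cycle.

The graph is NOT bipartite.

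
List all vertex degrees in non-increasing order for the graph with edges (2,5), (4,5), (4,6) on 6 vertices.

Step 1: Count edges incident to each vertex:
  deg(1) = 0 (neighbors: none)
  deg(2) = 1 (neighbors: 5)
  deg(3) = 0 (neighbors: none)
  deg(4) = 2 (neighbors: 5, 6)
  deg(5) = 2 (neighbors: 2, 4)
  deg(6) = 1 (neighbors: 4)

Step 2: Sort degrees in non-increasing order:
  Degrees: [0, 1, 0, 2, 2, 1] -> sorted: [2, 2, 1, 1, 0, 0]

Degree sequence: [2, 2, 1, 1, 0, 0]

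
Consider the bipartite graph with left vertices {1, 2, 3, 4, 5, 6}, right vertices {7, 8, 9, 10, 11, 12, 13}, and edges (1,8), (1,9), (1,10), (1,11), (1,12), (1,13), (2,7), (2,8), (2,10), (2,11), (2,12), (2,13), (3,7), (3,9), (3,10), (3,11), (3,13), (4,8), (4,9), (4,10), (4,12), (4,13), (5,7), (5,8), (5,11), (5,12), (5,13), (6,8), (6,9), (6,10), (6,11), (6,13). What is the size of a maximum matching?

Step 1: List the neighbors of each left vertex:
  1: 8, 9, 10, 11, 12, 13
  2: 7, 8, 10, 11, 12, 13
  3: 7, 9, 10, 11, 13
  4: 8, 9, 10, 12, 13
  5: 7, 8, 11, 12, 13
  6: 8, 9, 10, 11, 13

Step 2: Greedily match left vertices, then look for augmenting paths:
  Match 1 -- 8
  Match 2 -- 7
  Match 3 -- 9
  Match 4 -- 10
  Match 5 -- 11
  Match 6 -- 13
  No augmenting path remains.

Step 3: Verify this is maximum:
  Matching size 6 = min(|L|, |R|) = min(6, 7), which is an upper bound, so this matching is maximum.

Maximum matching: {(1,8), (2,7), (3,9), (4,10), (5,11), (6,13)}
Size: 6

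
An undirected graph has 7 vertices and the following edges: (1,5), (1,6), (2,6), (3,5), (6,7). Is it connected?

Step 1: Build adjacency list from edges:
  1: 5, 6
  2: 6
  3: 5
  4: (none)
  5: 1, 3
  6: 1, 2, 7
  7: 6

Step 2: Run BFS/DFS from vertex 1:
  Visited: {1, 5, 6, 3, 2, 7}
  Reached 6 of 7 vertices

Step 3: Only 6 of 7 vertices reached. Graph is disconnected.
Connected components: {1, 2, 3, 5, 6, 7}, {4}
Answer: No, the graph is not connected (2 components).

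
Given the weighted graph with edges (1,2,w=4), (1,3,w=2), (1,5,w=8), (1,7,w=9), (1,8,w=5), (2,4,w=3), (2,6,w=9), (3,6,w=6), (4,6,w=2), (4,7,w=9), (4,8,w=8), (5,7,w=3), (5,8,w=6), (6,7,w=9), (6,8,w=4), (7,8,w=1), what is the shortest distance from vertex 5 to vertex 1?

Step 1: Build adjacency list with weights:
  1: 2(w=4), 3(w=2), 5(w=8), 7(w=9), 8(w=5)
  2: 1(w=4), 4(w=3), 6(w=9)
  3: 1(w=2), 6(w=6)
  4: 2(w=3), 6(w=2), 7(w=9), 8(w=8)
  5: 1(w=8), 7(w=3), 8(w=6)
  6: 2(w=9), 3(w=6), 4(w=2), 7(w=9), 8(w=4)
  7: 1(w=9), 4(w=9), 5(w=3), 6(w=9), 8(w=1)
  8: 1(w=5), 4(w=8), 5(w=6), 6(w=4), 7(w=1)

Step 2: Apply Dijkstra's algorithm from vertex 5:
  Visit vertex 5 (distance=0)
    Update dist[1] = 8
    Update dist[7] = 3
    Update dist[8] = 6
  Visit vertex 7 (distance=3)
    Update dist[4] = 12
    Update dist[6] = 12
    Update dist[8] = 4
  Visit vertex 8 (distance=4)
    Update dist[6] = 8
  Visit vertex 1 (distance=8)
    Update dist[2] = 12
    Update dist[3] = 10

Step 3: Shortest path: 5 -> 1
Total weight: 8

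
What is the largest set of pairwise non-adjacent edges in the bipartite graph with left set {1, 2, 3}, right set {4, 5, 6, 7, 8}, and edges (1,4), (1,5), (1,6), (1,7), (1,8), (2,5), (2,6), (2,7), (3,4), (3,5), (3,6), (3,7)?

Step 1: List the neighbors of each left vertex:
  1: 4, 5, 6, 7, 8
  2: 5, 6, 7
  3: 4, 5, 6, 7

Step 2: Greedily match left vertices, then look for augmenting paths:
  Match 1 -- 4
  Match 2 -- 5
  Match 3 -- 6
  No augmenting path remains.

Step 3: Verify this is maximum:
  Matching size 3 = min(|L|, |R|) = min(3, 5), which is an upper bound, so this matching is maximum.

Maximum matching: {(1,4), (2,5), (3,6)}
Size: 3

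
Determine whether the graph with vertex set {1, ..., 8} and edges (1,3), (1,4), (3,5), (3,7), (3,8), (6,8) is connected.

Step 1: Build adjacency list from edges:
  1: 3, 4
  2: (none)
  3: 1, 5, 7, 8
  4: 1
  5: 3
  6: 8
  7: 3
  8: 3, 6

Step 2: Run BFS/DFS from vertex 1:
  Visited: {1, 3, 4, 5, 7, 8, 6}
  Reached 7 of 8 vertices

Step 3: Only 7 of 8 vertices reached. Graph is disconnected.
Connected components: {1, 3, 4, 5, 6, 7, 8}, {2}
Answer: No, the graph is not connected (2 components).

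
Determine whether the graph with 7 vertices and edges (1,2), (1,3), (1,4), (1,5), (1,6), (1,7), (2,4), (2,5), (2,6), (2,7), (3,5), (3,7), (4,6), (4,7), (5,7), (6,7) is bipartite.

Step 1: Attempt 2-coloring using BFS:
  Start at vertex 1, assign color 0
  Color vertex 2 with color 1 (neighbor of 1)
  Color vertex 3 with color 1 (neighbor of 1)
  Color vertex 4 with color 1 (neighbor of 1)
  Color vertex 5 with color 1 (neighbor of 1)
  Color vertex 6 with color 1 (neighbor of 1)
  Color vertex 7 with color 1 (neighbor of 1)

Step 2: Conflict found! Vertices 2 and 4 are adjacent but have the same color.
This means the graph contains an odd cycle.

The graph is NOT bipartite.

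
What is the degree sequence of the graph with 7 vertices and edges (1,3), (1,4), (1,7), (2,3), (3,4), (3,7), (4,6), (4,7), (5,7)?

Step 1: Count edges incident to each vertex:
  deg(1) = 3 (neighbors: 3, 4, 7)
  deg(2) = 1 (neighbors: 3)
  deg(3) = 4 (neighbors: 1, 2, 4, 7)
  deg(4) = 4 (neighbors: 1, 3, 6, 7)
  deg(5) = 1 (neighbors: 7)
  deg(6) = 1 (neighbors: 4)
  deg(7) = 4 (neighbors: 1, 3, 4, 5)

Step 2: Sort degrees in non-increasing order:
  Degrees: [3, 1, 4, 4, 1, 1, 4] -> sorted: [4, 4, 4, 3, 1, 1, 1]

Degree sequence: [4, 4, 4, 3, 1, 1, 1]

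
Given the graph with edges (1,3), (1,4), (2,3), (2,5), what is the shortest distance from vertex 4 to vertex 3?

Step 1: Build adjacency list:
  1: 3, 4
  2: 3, 5
  3: 1, 2
  4: 1
  5: 2

Step 2: BFS from vertex 4 to find shortest path to 3:
  vertex 1 reached at distance 1
  vertex 3 reached at distance 2

Step 3: Shortest path: 4 -> 1 -> 3
Path length: 2 edges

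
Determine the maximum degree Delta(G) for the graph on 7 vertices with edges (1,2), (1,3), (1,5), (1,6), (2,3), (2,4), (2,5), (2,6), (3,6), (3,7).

Step 1: Count edges incident to each vertex:
  deg(1) = 4 (neighbors: 2, 3, 5, 6)
  deg(2) = 5 (neighbors: 1, 3, 4, 5, 6)
  deg(3) = 4 (neighbors: 1, 2, 6, 7)
  deg(4) = 1 (neighbors: 2)
  deg(5) = 2 (neighbors: 1, 2)
  deg(6) = 3 (neighbors: 1, 2, 3)
  deg(7) = 1 (neighbors: 3)

Step 2: Find maximum:
  max(4, 5, 4, 1, 2, 3, 1) = 5 (vertex 2)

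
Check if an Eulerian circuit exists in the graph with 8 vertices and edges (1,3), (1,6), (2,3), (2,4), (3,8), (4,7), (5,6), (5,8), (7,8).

Step 1: Find the degree of each vertex:
  deg(1) = 2
  deg(2) = 2
  deg(3) = 3
  deg(4) = 2
  deg(5) = 2
  deg(6) = 2
  deg(7) = 2
  deg(8) = 3

Step 2: Count vertices with odd degree:
  Odd-degree vertices: 3, 8 (2 total)

Step 3: Apply Euler's theorem:
  - Eulerian circuit exists iff graph is connected and all vertices have even degree
  - Eulerian path exists iff graph is connected and has 0 or 2 odd-degree vertices

Graph is connected with exactly 2 odd-degree vertices (3, 8).
Eulerian path exists (starting and ending at the odd-degree vertices), but no Eulerian circuit.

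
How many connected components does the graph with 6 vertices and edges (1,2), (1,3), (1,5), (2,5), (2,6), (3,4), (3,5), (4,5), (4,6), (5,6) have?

Step 1: Build adjacency list from edges:
  1: 2, 3, 5
  2: 1, 5, 6
  3: 1, 4, 5
  4: 3, 5, 6
  5: 1, 2, 3, 4, 6
  6: 2, 4, 5

Step 2: Run BFS/DFS from vertex 1:
  Visited: {1, 2, 3, 5, 6, 4}
  Reached 6 of 6 vertices

Step 3: All 6 vertices reached from vertex 1, so the graph is connected.
Number of connected components: 1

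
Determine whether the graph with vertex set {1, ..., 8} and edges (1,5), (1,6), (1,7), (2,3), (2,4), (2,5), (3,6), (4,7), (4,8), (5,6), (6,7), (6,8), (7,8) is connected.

Step 1: Build adjacency list from edges:
  1: 5, 6, 7
  2: 3, 4, 5
  3: 2, 6
  4: 2, 7, 8
  5: 1, 2, 6
  6: 1, 3, 5, 7, 8
  7: 1, 4, 6, 8
  8: 4, 6, 7

Step 2: Run BFS/DFS from vertex 1:
  Visited: {1, 5, 6, 7, 2, 3, 8, 4}
  Reached 8 of 8 vertices

Step 3: All 8 vertices reached from vertex 1, so the graph is connected.
Answer: Yes, the graph is connected.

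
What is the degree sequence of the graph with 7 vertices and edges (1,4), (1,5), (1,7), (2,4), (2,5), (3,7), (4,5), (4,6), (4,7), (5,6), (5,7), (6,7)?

Step 1: Count edges incident to each vertex:
  deg(1) = 3 (neighbors: 4, 5, 7)
  deg(2) = 2 (neighbors: 4, 5)
  deg(3) = 1 (neighbors: 7)
  deg(4) = 5 (neighbors: 1, 2, 5, 6, 7)
  deg(5) = 5 (neighbors: 1, 2, 4, 6, 7)
  deg(6) = 3 (neighbors: 4, 5, 7)
  deg(7) = 5 (neighbors: 1, 3, 4, 5, 6)

Step 2: Sort degrees in non-increasing order:
  Degrees: [3, 2, 1, 5, 5, 3, 5] -> sorted: [5, 5, 5, 3, 3, 2, 1]

Degree sequence: [5, 5, 5, 3, 3, 2, 1]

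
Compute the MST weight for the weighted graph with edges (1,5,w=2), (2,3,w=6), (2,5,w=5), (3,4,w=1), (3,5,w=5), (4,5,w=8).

Apply Kruskal's algorithm (sort edges by weight, add if no cycle):

Sorted edges by weight:
  (3,4) w=1
  (1,5) w=2
  (2,5) w=5
  (3,5) w=5
  (2,3) w=6
  (4,5) w=8

Add edge (3,4) w=1 -- no cycle. Running total: 1
Add edge (1,5) w=2 -- no cycle. Running total: 3
Add edge (2,5) w=5 -- no cycle. Running total: 8
Add edge (3,5) w=5 -- no cycle. Running total: 13

MST edges: (3,4,w=1), (1,5,w=2), (2,5,w=5), (3,5,w=5)
Total MST weight: 1 + 2 + 5 + 5 = 13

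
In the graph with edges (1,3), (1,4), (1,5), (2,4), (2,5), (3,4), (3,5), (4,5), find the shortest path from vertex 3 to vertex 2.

Step 1: Build adjacency list:
  1: 3, 4, 5
  2: 4, 5
  3: 1, 4, 5
  4: 1, 2, 3, 5
  5: 1, 2, 3, 4

Step 2: BFS from vertex 3 to find shortest path to 2:
  vertex 1 reached at distance 1
  vertex 4 reached at distance 1
  vertex 5 reached at distance 1
  vertex 2 reached at distance 2

Step 3: Shortest path: 3 -> 4 -> 2
Path length: 2 edges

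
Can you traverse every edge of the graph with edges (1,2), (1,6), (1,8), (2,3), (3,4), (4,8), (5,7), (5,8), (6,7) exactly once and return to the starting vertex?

Step 1: Find the degree of each vertex:
  deg(1) = 3
  deg(2) = 2
  deg(3) = 2
  deg(4) = 2
  deg(5) = 2
  deg(6) = 2
  deg(7) = 2
  deg(8) = 3

Step 2: Count vertices with odd degree:
  Odd-degree vertices: 1, 8 (2 total)

Step 3: Apply Euler's theorem:
  - Eulerian circuit exists iff graph is connected and all vertices have even degree
  - Eulerian path exists iff graph is connected and has 0 or 2 odd-degree vertices

Graph is connected with exactly 2 odd-degree vertices (1, 8).
Eulerian path exists (starting and ending at the odd-degree vertices), but no Eulerian circuit.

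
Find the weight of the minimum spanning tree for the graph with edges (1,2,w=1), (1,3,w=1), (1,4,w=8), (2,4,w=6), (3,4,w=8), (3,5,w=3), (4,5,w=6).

Apply Kruskal's algorithm (sort edges by weight, add if no cycle):

Sorted edges by weight:
  (1,2) w=1
  (1,3) w=1
  (3,5) w=3
  (2,4) w=6
  (4,5) w=6
  (1,4) w=8
  (3,4) w=8

Add edge (1,2) w=1 -- no cycle. Running total: 1
Add edge (1,3) w=1 -- no cycle. Running total: 2
Add edge (3,5) w=3 -- no cycle. Running total: 5
Add edge (2,4) w=6 -- no cycle. Running total: 11

MST edges: (1,2,w=1), (1,3,w=1), (3,5,w=3), (2,4,w=6)
Total MST weight: 1 + 1 + 3 + 6 = 11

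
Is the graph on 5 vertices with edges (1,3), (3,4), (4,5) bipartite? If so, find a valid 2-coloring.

Step 1: Attempt 2-coloring using BFS:
  Start at vertex 1, assign color 0
  Color vertex 3 with color 1 (neighbor of 1)
  Color vertex 4 with color 0 (neighbor of 3)
  Color vertex 5 with color 1 (neighbor of 4)
  Start new component at vertex 2, assign color 0

Step 2: 2-coloring succeeded. No conflicts found.
  Set A (color 0): {1, 2, 4}
  Set B (color 1): {3, 5}

The graph is bipartite with partition {1, 2, 4}, {3, 5}.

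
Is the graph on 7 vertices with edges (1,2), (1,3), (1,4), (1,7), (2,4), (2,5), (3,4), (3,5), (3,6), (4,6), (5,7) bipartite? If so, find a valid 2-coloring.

Step 1: Attempt 2-coloring using BFS:
  Start at vertex 1, assign color 0
  Color vertex 2 with color 1 (neighbor of 1)
  Color vertex 3 with color 1 (neighbor of 1)
  Color vertex 4 with color 1 (neighbor of 1)
  Color vertex 7 with color 1 (neighbor of 1)

Step 2: Conflict found! Vertices 2 and 4 are adjacent but have the same color.
This means the graph contains an odd cycle.

The graph is NOT bipartite.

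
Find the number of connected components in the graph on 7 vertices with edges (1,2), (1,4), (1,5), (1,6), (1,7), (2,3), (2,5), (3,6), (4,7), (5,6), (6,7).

Step 1: Build adjacency list from edges:
  1: 2, 4, 5, 6, 7
  2: 1, 3, 5
  3: 2, 6
  4: 1, 7
  5: 1, 2, 6
  6: 1, 3, 5, 7
  7: 1, 4, 6

Step 2: Run BFS/DFS from vertex 1:
  Visited: {1, 2, 4, 5, 6, 7, 3}
  Reached 7 of 7 vertices

Step 3: All 7 vertices reached from vertex 1, so the graph is connected.
Number of connected components: 1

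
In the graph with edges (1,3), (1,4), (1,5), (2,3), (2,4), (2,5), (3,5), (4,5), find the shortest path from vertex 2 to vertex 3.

Step 1: Build adjacency list:
  1: 3, 4, 5
  2: 3, 4, 5
  3: 1, 2, 5
  4: 1, 2, 5
  5: 1, 2, 3, 4

Step 2: BFS from vertex 2 to find shortest path to 3:
  vertex 3 reached at distance 1

Step 3: Shortest path: 2 -> 3
Path length: 1 edge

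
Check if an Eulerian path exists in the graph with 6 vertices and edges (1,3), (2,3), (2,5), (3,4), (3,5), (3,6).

Step 1: Find the degree of each vertex:
  deg(1) = 1
  deg(2) = 2
  deg(3) = 5
  deg(4) = 1
  deg(5) = 2
  deg(6) = 1

Step 2: Count vertices with odd degree:
  Odd-degree vertices: 1, 3, 4, 6 (4 total)

Step 3: Apply Euler's theorem:
  - Eulerian circuit exists iff graph is connected and all vertices have even degree
  - Eulerian path exists iff graph is connected and has 0 or 2 odd-degree vertices

Graph has 4 odd-degree vertices (need 0 or 2).
Neither Eulerian path nor Eulerian circuit exists.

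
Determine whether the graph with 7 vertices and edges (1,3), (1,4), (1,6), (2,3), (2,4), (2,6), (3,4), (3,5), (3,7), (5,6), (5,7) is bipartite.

Step 1: Attempt 2-coloring using BFS:
  Start at vertex 1, assign color 0
  Color vertex 3 with color 1 (neighbor of 1)
  Color vertex 4 with color 1 (neighbor of 1)
  Color vertex 6 with color 1 (neighbor of 1)
  Color vertex 2 with color 0 (neighbor of 3)

Step 2: Conflict found! Vertices 3 and 4 are adjacent but have the same color.
This means the graph contains an odd cycle.

The graph is NOT bipartite.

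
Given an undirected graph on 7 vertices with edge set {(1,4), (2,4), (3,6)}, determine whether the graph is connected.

Step 1: Build adjacency list from edges:
  1: 4
  2: 4
  3: 6
  4: 1, 2
  5: (none)
  6: 3
  7: (none)

Step 2: Run BFS/DFS from vertex 1:
  Visited: {1, 4, 2}
  Reached 3 of 7 vertices

Step 3: Only 3 of 7 vertices reached. Graph is disconnected.
Connected components: {1, 2, 4}, {3, 6}, {5}, {7}
Answer: No, the graph is not connected (4 components).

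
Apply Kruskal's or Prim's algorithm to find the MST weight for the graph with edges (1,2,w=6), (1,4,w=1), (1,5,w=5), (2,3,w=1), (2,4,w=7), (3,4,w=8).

Apply Kruskal's algorithm (sort edges by weight, add if no cycle):

Sorted edges by weight:
  (1,4) w=1
  (2,3) w=1
  (1,5) w=5
  (1,2) w=6
  (2,4) w=7
  (3,4) w=8

Add edge (1,4) w=1 -- no cycle. Running total: 1
Add edge (2,3) w=1 -- no cycle. Running total: 2
Add edge (1,5) w=5 -- no cycle. Running total: 7
Add edge (1,2) w=6 -- no cycle. Running total: 13

MST edges: (1,4,w=1), (2,3,w=1), (1,5,w=5), (1,2,w=6)
Total MST weight: 1 + 1 + 5 + 6 = 13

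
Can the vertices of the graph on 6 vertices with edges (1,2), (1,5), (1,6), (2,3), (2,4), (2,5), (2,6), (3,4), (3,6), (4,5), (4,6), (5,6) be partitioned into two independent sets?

Step 1: Attempt 2-coloring using BFS:
  Start at vertex 1, assign color 0
  Color vertex 2 with color 1 (neighbor of 1)
  Color vertex 5 with color 1 (neighbor of 1)
  Color vertex 6 with color 1 (neighbor of 1)
  Color vertex 3 with color 0 (neighbor of 2)
  Color vertex 4 with color 0 (neighbor of 2)

Step 2: Conflict found! Vertices 2 and 5 are adjacent but have the same color.
This means the graph contains an odd cycle.

The graph is NOT bipartite.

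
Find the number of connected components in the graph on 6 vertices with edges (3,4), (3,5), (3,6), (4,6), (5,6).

Step 1: Build adjacency list from edges:
  1: (none)
  2: (none)
  3: 4, 5, 6
  4: 3, 6
  5: 3, 6
  6: 3, 4, 5

Step 2: Run BFS/DFS from vertex 1:
  Visited: {1}
  Reached 1 of 6 vertices

Step 3: Only 1 of 6 vertices reached. Graph is disconnected.
Connected components: {1}, {2}, {3, 4, 5, 6}
Number of connected components: 3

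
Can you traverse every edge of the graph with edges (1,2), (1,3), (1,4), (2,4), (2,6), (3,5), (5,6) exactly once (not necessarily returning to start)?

Step 1: Find the degree of each vertex:
  deg(1) = 3
  deg(2) = 3
  deg(3) = 2
  deg(4) = 2
  deg(5) = 2
  deg(6) = 2

Step 2: Count vertices with odd degree:
  Odd-degree vertices: 1, 2 (2 total)

Step 3: Apply Euler's theorem:
  - Eulerian circuit exists iff graph is connected and all vertices have even degree
  - Eulerian path exists iff graph is connected and has 0 or 2 odd-degree vertices

Graph is connected with exactly 2 odd-degree vertices (1, 2).
Eulerian path exists (starting and ending at the odd-degree vertices), but no Eulerian circuit.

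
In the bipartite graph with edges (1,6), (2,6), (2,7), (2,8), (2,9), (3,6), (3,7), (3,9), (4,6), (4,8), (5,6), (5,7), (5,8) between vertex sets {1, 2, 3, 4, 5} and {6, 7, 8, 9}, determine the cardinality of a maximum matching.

Step 1: List the neighbors of each left vertex:
  1: 6
  2: 6, 7, 8, 9
  3: 6, 7, 9
  4: 6, 8
  5: 6, 7, 8

Step 2: Greedily match left vertices, then look for augmenting paths:
  Match 1 -- 6
  Match 2 -- 7
  Match 3 -- 9
  Match 4 -- 8
  No augmenting path remains.

Step 3: Verify this is maximum:
  Matching size 4 = min(|L|, |R|) = min(5, 4), which is an upper bound, so this matching is maximum.

Maximum matching: {(1,6), (2,7), (3,9), (4,8)}
Size: 4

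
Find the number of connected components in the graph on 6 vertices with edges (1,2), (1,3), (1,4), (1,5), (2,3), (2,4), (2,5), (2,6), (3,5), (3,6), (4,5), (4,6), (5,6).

Step 1: Build adjacency list from edges:
  1: 2, 3, 4, 5
  2: 1, 3, 4, 5, 6
  3: 1, 2, 5, 6
  4: 1, 2, 5, 6
  5: 1, 2, 3, 4, 6
  6: 2, 3, 4, 5

Step 2: Run BFS/DFS from vertex 1:
  Visited: {1, 2, 3, 4, 5, 6}
  Reached 6 of 6 vertices

Step 3: All 6 vertices reached from vertex 1, so the graph is connected.
Number of connected components: 1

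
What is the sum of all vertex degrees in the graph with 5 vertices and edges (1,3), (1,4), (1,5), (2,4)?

Step 1: Count edges incident to each vertex:
  deg(1) = 3 (neighbors: 3, 4, 5)
  deg(2) = 1 (neighbors: 4)
  deg(3) = 1 (neighbors: 1)
  deg(4) = 2 (neighbors: 1, 2)
  deg(5) = 1 (neighbors: 1)

Step 2: Sum all degrees:
  3 + 1 + 1 + 2 + 1 = 8

Verification: sum of degrees = 2 * |E| = 2 * 4 = 8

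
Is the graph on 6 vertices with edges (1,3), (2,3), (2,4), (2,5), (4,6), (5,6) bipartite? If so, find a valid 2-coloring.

Step 1: Attempt 2-coloring using BFS:
  Start at vertex 1, assign color 0
  Color vertex 3 with color 1 (neighbor of 1)
  Color vertex 2 with color 0 (neighbor of 3)
  Color vertex 4 with color 1 (neighbor of 2)
  Color vertex 5 with color 1 (neighbor of 2)
  Color vertex 6 with color 0 (neighbor of 4)

Step 2: 2-coloring succeeded. No conflicts found.
  Set A (color 0): {1, 2, 6}
  Set B (color 1): {3, 4, 5}

The graph is bipartite with partition {1, 2, 6}, {3, 4, 5}.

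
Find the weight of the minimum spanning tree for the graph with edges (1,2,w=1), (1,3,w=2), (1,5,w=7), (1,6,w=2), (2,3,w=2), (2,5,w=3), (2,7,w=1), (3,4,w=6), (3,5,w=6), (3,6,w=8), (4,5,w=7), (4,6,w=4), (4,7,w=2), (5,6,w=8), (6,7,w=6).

Apply Kruskal's algorithm (sort edges by weight, add if no cycle):

Sorted edges by weight:
  (1,2) w=1
  (2,7) w=1
  (1,6) w=2
  (1,3) w=2
  (2,3) w=2
  (4,7) w=2
  (2,5) w=3
  (4,6) w=4
  (3,5) w=6
  (3,4) w=6
  (6,7) w=6
  (1,5) w=7
  (4,5) w=7
  (3,6) w=8
  (5,6) w=8

Add edge (1,2) w=1 -- no cycle. Running total: 1
Add edge (2,7) w=1 -- no cycle. Running total: 2
Add edge (1,6) w=2 -- no cycle. Running total: 4
Add edge (1,3) w=2 -- no cycle. Running total: 6
Skip edge (2,3) w=2 -- would create cycle
Add edge (4,7) w=2 -- no cycle. Running total: 8
Add edge (2,5) w=3 -- no cycle. Running total: 11

MST edges: (1,2,w=1), (2,7,w=1), (1,6,w=2), (1,3,w=2), (4,7,w=2), (2,5,w=3)
Total MST weight: 1 + 1 + 2 + 2 + 2 + 3 = 11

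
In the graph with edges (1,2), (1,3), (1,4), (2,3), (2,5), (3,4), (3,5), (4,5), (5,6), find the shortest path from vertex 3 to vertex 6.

Step 1: Build adjacency list:
  1: 2, 3, 4
  2: 1, 3, 5
  3: 1, 2, 4, 5
  4: 1, 3, 5
  5: 2, 3, 4, 6
  6: 5

Step 2: BFS from vertex 3 to find shortest path to 6:
  vertex 1 reached at distance 1
  vertex 2 reached at distance 1
  vertex 4 reached at distance 1
  vertex 5 reached at distance 1
  vertex 6 reached at distance 2

Step 3: Shortest path: 3 -> 5 -> 6
Path length: 2 edges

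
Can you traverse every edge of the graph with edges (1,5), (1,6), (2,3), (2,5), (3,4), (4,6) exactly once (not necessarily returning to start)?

Step 1: Find the degree of each vertex:
  deg(1) = 2
  deg(2) = 2
  deg(3) = 2
  deg(4) = 2
  deg(5) = 2
  deg(6) = 2

Step 2: Count vertices with odd degree:
  All vertices have even degree (0 odd-degree vertices)

Step 3: Apply Euler's theorem:
  - Eulerian circuit exists iff graph is connected and all vertices have even degree
  - Eulerian path exists iff graph is connected and has 0 or 2 odd-degree vertices

Graph is connected with 0 odd-degree vertices.
Both Eulerian circuit and Eulerian path exist.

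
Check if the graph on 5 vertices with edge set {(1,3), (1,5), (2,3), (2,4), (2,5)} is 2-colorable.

Step 1: Attempt 2-coloring using BFS:
  Start at vertex 1, assign color 0
  Color vertex 3 with color 1 (neighbor of 1)
  Color vertex 5 with color 1 (neighbor of 1)
  Color vertex 2 with color 0 (neighbor of 3)
  Color vertex 4 with color 1 (neighbor of 2)

Step 2: 2-coloring succeeded. No conflicts found.
  Set A (color 0): {1, 2}
  Set B (color 1): {3, 4, 5}

The graph is bipartite with partition {1, 2}, {3, 4, 5}.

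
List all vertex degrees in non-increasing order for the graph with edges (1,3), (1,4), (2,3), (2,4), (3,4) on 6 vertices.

Step 1: Count edges incident to each vertex:
  deg(1) = 2 (neighbors: 3, 4)
  deg(2) = 2 (neighbors: 3, 4)
  deg(3) = 3 (neighbors: 1, 2, 4)
  deg(4) = 3 (neighbors: 1, 2, 3)
  deg(5) = 0 (neighbors: none)
  deg(6) = 0 (neighbors: none)

Step 2: Sort degrees in non-increasing order:
  Degrees: [2, 2, 3, 3, 0, 0] -> sorted: [3, 3, 2, 2, 0, 0]

Degree sequence: [3, 3, 2, 2, 0, 0]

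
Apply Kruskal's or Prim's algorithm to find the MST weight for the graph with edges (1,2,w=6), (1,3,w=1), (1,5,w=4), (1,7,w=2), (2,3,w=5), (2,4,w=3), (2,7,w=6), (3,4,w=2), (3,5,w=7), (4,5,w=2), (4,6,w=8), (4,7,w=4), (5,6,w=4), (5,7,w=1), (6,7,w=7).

Apply Kruskal's algorithm (sort edges by weight, add if no cycle):

Sorted edges by weight:
  (1,3) w=1
  (5,7) w=1
  (1,7) w=2
  (3,4) w=2
  (4,5) w=2
  (2,4) w=3
  (1,5) w=4
  (4,7) w=4
  (5,6) w=4
  (2,3) w=5
  (1,2) w=6
  (2,7) w=6
  (3,5) w=7
  (6,7) w=7
  (4,6) w=8

Add edge (1,3) w=1 -- no cycle. Running total: 1
Add edge (5,7) w=1 -- no cycle. Running total: 2
Add edge (1,7) w=2 -- no cycle. Running total: 4
Add edge (3,4) w=2 -- no cycle. Running total: 6
Skip edge (4,5) w=2 -- would create cycle
Add edge (2,4) w=3 -- no cycle. Running total: 9
Skip edge (1,5) w=4 -- would create cycle
Skip edge (4,7) w=4 -- would create cycle
Add edge (5,6) w=4 -- no cycle. Running total: 13

MST edges: (1,3,w=1), (5,7,w=1), (1,7,w=2), (3,4,w=2), (2,4,w=3), (5,6,w=4)
Total MST weight: 1 + 1 + 2 + 2 + 3 + 4 = 13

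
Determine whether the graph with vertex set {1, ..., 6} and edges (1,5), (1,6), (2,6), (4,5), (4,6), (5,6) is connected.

Step 1: Build adjacency list from edges:
  1: 5, 6
  2: 6
  3: (none)
  4: 5, 6
  5: 1, 4, 6
  6: 1, 2, 4, 5

Step 2: Run BFS/DFS from vertex 1:
  Visited: {1, 5, 6, 4, 2}
  Reached 5 of 6 vertices

Step 3: Only 5 of 6 vertices reached. Graph is disconnected.
Connected components: {1, 2, 4, 5, 6}, {3}
Answer: No, the graph is not connected (2 components).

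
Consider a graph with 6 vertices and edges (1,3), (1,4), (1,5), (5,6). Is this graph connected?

Step 1: Build adjacency list from edges:
  1: 3, 4, 5
  2: (none)
  3: 1
  4: 1
  5: 1, 6
  6: 5

Step 2: Run BFS/DFS from vertex 1:
  Visited: {1, 3, 4, 5, 6}
  Reached 5 of 6 vertices

Step 3: Only 5 of 6 vertices reached. Graph is disconnected.
Connected components: {1, 3, 4, 5, 6}, {2}
Answer: No, the graph is not connected (2 components).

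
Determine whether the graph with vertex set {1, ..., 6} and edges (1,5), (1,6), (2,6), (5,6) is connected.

Step 1: Build adjacency list from edges:
  1: 5, 6
  2: 6
  3: (none)
  4: (none)
  5: 1, 6
  6: 1, 2, 5

Step 2: Run BFS/DFS from vertex 1:
  Visited: {1, 5, 6, 2}
  Reached 4 of 6 vertices

Step 3: Only 4 of 6 vertices reached. Graph is disconnected.
Connected components: {1, 2, 5, 6}, {3}, {4}
Answer: No, the graph is not connected (3 components).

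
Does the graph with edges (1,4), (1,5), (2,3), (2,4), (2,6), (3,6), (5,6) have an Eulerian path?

Step 1: Find the degree of each vertex:
  deg(1) = 2
  deg(2) = 3
  deg(3) = 2
  deg(4) = 2
  deg(5) = 2
  deg(6) = 3

Step 2: Count vertices with odd degree:
  Odd-degree vertices: 2, 6 (2 total)

Step 3: Apply Euler's theorem:
  - Eulerian circuit exists iff graph is connected and all vertices have even degree
  - Eulerian path exists iff graph is connected and has 0 or 2 odd-degree vertices

Graph is connected with exactly 2 odd-degree vertices (2, 6).
Eulerian path exists (starting and ending at the odd-degree vertices), but no Eulerian circuit.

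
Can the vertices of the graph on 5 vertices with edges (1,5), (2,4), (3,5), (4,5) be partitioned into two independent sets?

Step 1: Attempt 2-coloring using BFS:
  Start at vertex 1, assign color 0
  Color vertex 5 with color 1 (neighbor of 1)
  Color vertex 3 with color 0 (neighbor of 5)
  Color vertex 4 with color 0 (neighbor of 5)
  Color vertex 2 with color 1 (neighbor of 4)

Step 2: 2-coloring succeeded. No conflicts found.
  Set A (color 0): {1, 3, 4}
  Set B (color 1): {2, 5}

The graph is bipartite with partition {1, 3, 4}, {2, 5}.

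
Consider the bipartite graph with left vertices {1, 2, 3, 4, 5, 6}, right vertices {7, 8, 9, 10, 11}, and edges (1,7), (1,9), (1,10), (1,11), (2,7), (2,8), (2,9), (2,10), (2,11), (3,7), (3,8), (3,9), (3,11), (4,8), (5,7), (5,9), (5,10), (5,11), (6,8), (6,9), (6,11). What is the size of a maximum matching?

Step 1: List the neighbors of each left vertex:
  1: 7, 9, 10, 11
  2: 7, 8, 9, 10, 11
  3: 7, 8, 9, 11
  4: 8
  5: 7, 9, 10, 11
  6: 8, 9, 11

Step 2: Greedily match left vertices, then look for augmenting paths:
  Match 1 -- 7
  Match 2 -- 8
  Match 3 -- 9
  Match 5 -- 10
  Match 6 -- 11
  No augmenting path remains.

Step 3: Verify this is maximum:
  Matching size 5 = min(|L|, |R|) = min(6, 5), which is an upper bound, so this matching is maximum.

Maximum matching: {(1,7), (2,8), (3,9), (5,10), (6,11)}
Size: 5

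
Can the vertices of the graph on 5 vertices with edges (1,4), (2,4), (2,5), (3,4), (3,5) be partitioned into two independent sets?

Step 1: Attempt 2-coloring using BFS:
  Start at vertex 1, assign color 0
  Color vertex 4 with color 1 (neighbor of 1)
  Color vertex 2 with color 0 (neighbor of 4)
  Color vertex 3 with color 0 (neighbor of 4)
  Color vertex 5 with color 1 (neighbor of 2)

Step 2: 2-coloring succeeded. No conflicts found.
  Set A (color 0): {1, 2, 3}
  Set B (color 1): {4, 5}

The graph is bipartite with partition {1, 2, 3}, {4, 5}.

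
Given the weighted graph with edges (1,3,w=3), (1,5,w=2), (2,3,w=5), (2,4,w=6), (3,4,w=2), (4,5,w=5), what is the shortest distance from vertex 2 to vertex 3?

Step 1: Build adjacency list with weights:
  1: 3(w=3), 5(w=2)
  2: 3(w=5), 4(w=6)
  3: 1(w=3), 2(w=5), 4(w=2)
  4: 2(w=6), 3(w=2), 5(w=5)
  5: 1(w=2), 4(w=5)

Step 2: Apply Dijkstra's algorithm from vertex 2:
  Visit vertex 2 (distance=0)
    Update dist[3] = 5
    Update dist[4] = 6
  Visit vertex 3 (distance=5)
    Update dist[1] = 8

Step 3: Shortest path: 2 -> 3
Total weight: 5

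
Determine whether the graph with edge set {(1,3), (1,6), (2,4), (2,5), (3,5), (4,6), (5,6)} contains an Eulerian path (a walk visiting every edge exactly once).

Step 1: Find the degree of each vertex:
  deg(1) = 2
  deg(2) = 2
  deg(3) = 2
  deg(4) = 2
  deg(5) = 3
  deg(6) = 3

Step 2: Count vertices with odd degree:
  Odd-degree vertices: 5, 6 (2 total)

Step 3: Apply Euler's theorem:
  - Eulerian circuit exists iff graph is connected and all vertices have even degree
  - Eulerian path exists iff graph is connected and has 0 or 2 odd-degree vertices

Graph is connected with exactly 2 odd-degree vertices (5, 6).
Eulerian path exists (starting and ending at the odd-degree vertices), but no Eulerian circuit.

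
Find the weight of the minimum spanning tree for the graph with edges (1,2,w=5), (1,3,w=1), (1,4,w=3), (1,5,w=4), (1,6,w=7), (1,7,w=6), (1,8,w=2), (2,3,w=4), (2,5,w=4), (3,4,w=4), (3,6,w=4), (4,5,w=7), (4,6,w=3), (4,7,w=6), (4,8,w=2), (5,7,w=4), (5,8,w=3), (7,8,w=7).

Apply Kruskal's algorithm (sort edges by weight, add if no cycle):

Sorted edges by weight:
  (1,3) w=1
  (1,8) w=2
  (4,8) w=2
  (1,4) w=3
  (4,6) w=3
  (5,8) w=3
  (1,5) w=4
  (2,5) w=4
  (2,3) w=4
  (3,4) w=4
  (3,6) w=4
  (5,7) w=4
  (1,2) w=5
  (1,7) w=6
  (4,7) w=6
  (1,6) w=7
  (4,5) w=7
  (7,8) w=7

Add edge (1,3) w=1 -- no cycle. Running total: 1
Add edge (1,8) w=2 -- no cycle. Running total: 3
Add edge (4,8) w=2 -- no cycle. Running total: 5
Skip edge (1,4) w=3 -- would create cycle
Add edge (4,6) w=3 -- no cycle. Running total: 8
Add edge (5,8) w=3 -- no cycle. Running total: 11
Skip edge (1,5) w=4 -- would create cycle
Add edge (2,5) w=4 -- no cycle. Running total: 15
Skip edge (2,3) w=4 -- would create cycle
Skip edge (3,4) w=4 -- would create cycle
Skip edge (3,6) w=4 -- would create cycle
Add edge (5,7) w=4 -- no cycle. Running total: 19

MST edges: (1,3,w=1), (1,8,w=2), (4,8,w=2), (4,6,w=3), (5,8,w=3), (2,5,w=4), (5,7,w=4)
Total MST weight: 1 + 2 + 2 + 3 + 3 + 4 + 4 = 19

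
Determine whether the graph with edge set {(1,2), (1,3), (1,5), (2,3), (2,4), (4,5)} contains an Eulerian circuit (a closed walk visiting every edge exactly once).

Step 1: Find the degree of each vertex:
  deg(1) = 3
  deg(2) = 3
  deg(3) = 2
  deg(4) = 2
  deg(5) = 2

Step 2: Count vertices with odd degree:
  Odd-degree vertices: 1, 2 (2 total)

Step 3: Apply Euler's theorem:
  - Eulerian circuit exists iff graph is connected and all vertices have even degree
  - Eulerian path exists iff graph is connected and has 0 or 2 odd-degree vertices

Graph is connected with exactly 2 odd-degree vertices (1, 2).
Eulerian path exists (starting and ending at the odd-degree vertices), but no Eulerian circuit.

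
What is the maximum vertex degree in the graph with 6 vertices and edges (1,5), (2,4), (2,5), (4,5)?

Step 1: Count edges incident to each vertex:
  deg(1) = 1 (neighbors: 5)
  deg(2) = 2 (neighbors: 4, 5)
  deg(3) = 0 (neighbors: none)
  deg(4) = 2 (neighbors: 2, 5)
  deg(5) = 3 (neighbors: 1, 2, 4)
  deg(6) = 0 (neighbors: none)

Step 2: Find maximum:
  max(1, 2, 0, 2, 3, 0) = 3 (vertex 5)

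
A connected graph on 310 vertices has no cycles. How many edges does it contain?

A tree on n vertices always has exactly n - 1 edges.
For n = 310: edges = 310 - 1 = 309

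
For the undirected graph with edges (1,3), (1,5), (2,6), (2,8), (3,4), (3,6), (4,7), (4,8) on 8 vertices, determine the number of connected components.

Step 1: Build adjacency list from edges:
  1: 3, 5
  2: 6, 8
  3: 1, 4, 6
  4: 3, 7, 8
  5: 1
  6: 2, 3
  7: 4
  8: 2, 4

Step 2: Run BFS/DFS from vertex 1:
  Visited: {1, 3, 5, 4, 6, 7, 8, 2}
  Reached 8 of 8 vertices

Step 3: All 8 vertices reached from vertex 1, so the graph is connected.
Number of connected components: 1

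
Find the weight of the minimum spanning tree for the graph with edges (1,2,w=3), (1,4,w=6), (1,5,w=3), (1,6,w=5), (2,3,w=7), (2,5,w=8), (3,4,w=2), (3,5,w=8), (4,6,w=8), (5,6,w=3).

Apply Kruskal's algorithm (sort edges by weight, add if no cycle):

Sorted edges by weight:
  (3,4) w=2
  (1,2) w=3
  (1,5) w=3
  (5,6) w=3
  (1,6) w=5
  (1,4) w=6
  (2,3) w=7
  (2,5) w=8
  (3,5) w=8
  (4,6) w=8

Add edge (3,4) w=2 -- no cycle. Running total: 2
Add edge (1,2) w=3 -- no cycle. Running total: 5
Add edge (1,5) w=3 -- no cycle. Running total: 8
Add edge (5,6) w=3 -- no cycle. Running total: 11
Skip edge (1,6) w=5 -- would create cycle
Add edge (1,4) w=6 -- no cycle. Running total: 17

MST edges: (3,4,w=2), (1,2,w=3), (1,5,w=3), (5,6,w=3), (1,4,w=6)
Total MST weight: 2 + 3 + 3 + 3 + 6 = 17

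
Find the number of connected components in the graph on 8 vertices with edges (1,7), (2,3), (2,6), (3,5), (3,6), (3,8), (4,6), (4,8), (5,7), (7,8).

Step 1: Build adjacency list from edges:
  1: 7
  2: 3, 6
  3: 2, 5, 6, 8
  4: 6, 8
  5: 3, 7
  6: 2, 3, 4
  7: 1, 5, 8
  8: 3, 4, 7

Step 2: Run BFS/DFS from vertex 1:
  Visited: {1, 7, 5, 8, 3, 4, 2, 6}
  Reached 8 of 8 vertices

Step 3: All 8 vertices reached from vertex 1, so the graph is connected.
Number of connected components: 1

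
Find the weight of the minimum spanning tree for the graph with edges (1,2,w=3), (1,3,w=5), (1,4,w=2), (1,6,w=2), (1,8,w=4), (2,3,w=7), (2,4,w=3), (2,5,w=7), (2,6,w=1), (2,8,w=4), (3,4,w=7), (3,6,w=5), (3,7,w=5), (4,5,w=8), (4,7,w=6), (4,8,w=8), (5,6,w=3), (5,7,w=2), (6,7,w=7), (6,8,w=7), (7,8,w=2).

Apply Kruskal's algorithm (sort edges by weight, add if no cycle):

Sorted edges by weight:
  (2,6) w=1
  (1,6) w=2
  (1,4) w=2
  (5,7) w=2
  (7,8) w=2
  (1,2) w=3
  (2,4) w=3
  (5,6) w=3
  (1,8) w=4
  (2,8) w=4
  (1,3) w=5
  (3,6) w=5
  (3,7) w=5
  (4,7) w=6
  (2,5) w=7
  (2,3) w=7
  (3,4) w=7
  (6,7) w=7
  (6,8) w=7
  (4,8) w=8
  (4,5) w=8

Add edge (2,6) w=1 -- no cycle. Running total: 1
Add edge (1,6) w=2 -- no cycle. Running total: 3
Add edge (1,4) w=2 -- no cycle. Running total: 5
Add edge (5,7) w=2 -- no cycle. Running total: 7
Add edge (7,8) w=2 -- no cycle. Running total: 9
Skip edge (1,2) w=3 -- would create cycle
Skip edge (2,4) w=3 -- would create cycle
Add edge (5,6) w=3 -- no cycle. Running total: 12
Skip edge (1,8) w=4 -- would create cycle
Skip edge (2,8) w=4 -- would create cycle
Add edge (1,3) w=5 -- no cycle. Running total: 17

MST edges: (2,6,w=1), (1,6,w=2), (1,4,w=2), (5,7,w=2), (7,8,w=2), (5,6,w=3), (1,3,w=5)
Total MST weight: 1 + 2 + 2 + 2 + 2 + 3 + 5 = 17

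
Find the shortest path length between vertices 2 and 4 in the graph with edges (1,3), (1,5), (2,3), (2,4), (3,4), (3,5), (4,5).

Step 1: Build adjacency list:
  1: 3, 5
  2: 3, 4
  3: 1, 2, 4, 5
  4: 2, 3, 5
  5: 1, 3, 4

Step 2: BFS from vertex 2 to find shortest path to 4:
  vertex 3 reached at distance 1
  vertex 4 reached at distance 1

Step 3: Shortest path: 2 -> 4
Path length: 1 edge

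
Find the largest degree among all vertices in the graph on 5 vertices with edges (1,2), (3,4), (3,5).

Step 1: Count edges incident to each vertex:
  deg(1) = 1 (neighbors: 2)
  deg(2) = 1 (neighbors: 1)
  deg(3) = 2 (neighbors: 4, 5)
  deg(4) = 1 (neighbors: 3)
  deg(5) = 1 (neighbors: 3)

Step 2: Find maximum:
  max(1, 1, 2, 1, 1) = 2 (vertex 3)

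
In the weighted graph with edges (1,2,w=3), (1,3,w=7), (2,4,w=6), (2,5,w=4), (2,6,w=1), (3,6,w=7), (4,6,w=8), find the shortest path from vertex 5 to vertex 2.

Step 1: Build adjacency list with weights:
  1: 2(w=3), 3(w=7)
  2: 1(w=3), 4(w=6), 5(w=4), 6(w=1)
  3: 1(w=7), 6(w=7)
  4: 2(w=6), 6(w=8)
  5: 2(w=4)
  6: 2(w=1), 3(w=7), 4(w=8)

Step 2: Apply Dijkstra's algorithm from vertex 5:
  Visit vertex 5 (distance=0)
    Update dist[2] = 4
  Visit vertex 2 (distance=4)
    Update dist[1] = 7
    Update dist[4] = 10
    Update dist[6] = 5

Step 3: Shortest path: 5 -> 2
Total weight: 4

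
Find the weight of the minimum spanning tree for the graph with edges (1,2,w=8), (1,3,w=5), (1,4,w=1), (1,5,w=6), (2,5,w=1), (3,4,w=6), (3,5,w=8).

Apply Kruskal's algorithm (sort edges by weight, add if no cycle):

Sorted edges by weight:
  (1,4) w=1
  (2,5) w=1
  (1,3) w=5
  (1,5) w=6
  (3,4) w=6
  (1,2) w=8
  (3,5) w=8

Add edge (1,4) w=1 -- no cycle. Running total: 1
Add edge (2,5) w=1 -- no cycle. Running total: 2
Add edge (1,3) w=5 -- no cycle. Running total: 7
Add edge (1,5) w=6 -- no cycle. Running total: 13

MST edges: (1,4,w=1), (2,5,w=1), (1,3,w=5), (1,5,w=6)
Total MST weight: 1 + 1 + 5 + 6 = 13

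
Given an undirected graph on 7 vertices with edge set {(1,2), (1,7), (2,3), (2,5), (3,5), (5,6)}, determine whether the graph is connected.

Step 1: Build adjacency list from edges:
  1: 2, 7
  2: 1, 3, 5
  3: 2, 5
  4: (none)
  5: 2, 3, 6
  6: 5
  7: 1

Step 2: Run BFS/DFS from vertex 1:
  Visited: {1, 2, 7, 3, 5, 6}
  Reached 6 of 7 vertices

Step 3: Only 6 of 7 vertices reached. Graph is disconnected.
Connected components: {1, 2, 3, 5, 6, 7}, {4}
Answer: No, the graph is not connected (2 components).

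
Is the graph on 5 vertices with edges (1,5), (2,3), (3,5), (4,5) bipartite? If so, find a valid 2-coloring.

Step 1: Attempt 2-coloring using BFS:
  Start at vertex 1, assign color 0
  Color vertex 5 with color 1 (neighbor of 1)
  Color vertex 3 with color 0 (neighbor of 5)
  Color vertex 4 with color 0 (neighbor of 5)
  Color vertex 2 with color 1 (neighbor of 3)

Step 2: 2-coloring succeeded. No conflicts found.
  Set A (color 0): {1, 3, 4}
  Set B (color 1): {2, 5}

The graph is bipartite with partition {1, 3, 4}, {2, 5}.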